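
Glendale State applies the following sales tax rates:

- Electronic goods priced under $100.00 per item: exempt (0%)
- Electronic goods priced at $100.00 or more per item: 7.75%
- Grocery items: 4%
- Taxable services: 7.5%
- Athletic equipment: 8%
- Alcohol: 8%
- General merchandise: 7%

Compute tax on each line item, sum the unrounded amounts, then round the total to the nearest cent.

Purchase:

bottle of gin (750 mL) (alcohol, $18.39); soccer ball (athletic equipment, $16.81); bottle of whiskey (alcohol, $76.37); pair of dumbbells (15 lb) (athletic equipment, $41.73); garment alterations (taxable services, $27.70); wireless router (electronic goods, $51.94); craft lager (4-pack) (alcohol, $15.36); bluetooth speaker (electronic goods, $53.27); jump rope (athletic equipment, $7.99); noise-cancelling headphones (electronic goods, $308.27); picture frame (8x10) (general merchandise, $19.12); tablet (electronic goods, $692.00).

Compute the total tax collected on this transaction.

$95.07

Bottle of gin (750 mL) $18.39: alcohol → 8% → $1.4712
Soccer ball $16.81: athletic equipment → 8% → $1.3448
Bottle of whiskey $76.37: alcohol → 8% → $6.1096
Pair of dumbbells (15 lb) $41.73: athletic equipment → 8% → $3.3384
Garment alterations $27.70: taxable services → 7.5% → $2.0775
Wireless router $51.94: electronic goods, under $100.00 → 0% → $0.00
Craft lager (4-pack) $15.36: alcohol → 8% → $1.2288
Bluetooth speaker $53.27: electronic goods, under $100.00 → 0% → $0.00
Jump rope $7.99: athletic equipment → 8% → $0.6392
Noise-cancelling headphones $308.27: electronic goods, $100.00 or more → 7.75% → $23.890925
Picture frame (8x10) $19.12: general merchandise → 7% → $1.3384
Tablet $692.00: electronic goods, $100.00 or more → 7.75% → $53.63
Unrounded tax sum = $95.068825 → $95.07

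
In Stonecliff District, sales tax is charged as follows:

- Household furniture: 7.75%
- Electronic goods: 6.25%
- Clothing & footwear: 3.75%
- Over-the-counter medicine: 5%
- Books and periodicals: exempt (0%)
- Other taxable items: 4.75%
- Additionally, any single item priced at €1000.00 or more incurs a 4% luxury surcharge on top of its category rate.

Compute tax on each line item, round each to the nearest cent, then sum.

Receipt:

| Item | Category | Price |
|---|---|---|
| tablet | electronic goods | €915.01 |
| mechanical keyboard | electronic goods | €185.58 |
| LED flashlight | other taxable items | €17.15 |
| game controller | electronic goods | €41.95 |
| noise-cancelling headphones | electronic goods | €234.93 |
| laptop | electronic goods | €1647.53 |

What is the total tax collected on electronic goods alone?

€254.96

Tablet €915.01: electronic goods → 6.25% → €57.19
Mechanical keyboard €185.58: electronic goods → 6.25% → €11.60
Game controller €41.95: electronic goods → 6.25% → €2.62
Noise-cancelling headphones €234.93: electronic goods → 6.25% → €14.68
Laptop €1647.53: electronic goods → 6.25% + 4% surcharge = 10.25% → €168.87
Tax on electronic goods = €57.19 + €11.60 + €2.62 + €14.68 + €168.87 = €254.96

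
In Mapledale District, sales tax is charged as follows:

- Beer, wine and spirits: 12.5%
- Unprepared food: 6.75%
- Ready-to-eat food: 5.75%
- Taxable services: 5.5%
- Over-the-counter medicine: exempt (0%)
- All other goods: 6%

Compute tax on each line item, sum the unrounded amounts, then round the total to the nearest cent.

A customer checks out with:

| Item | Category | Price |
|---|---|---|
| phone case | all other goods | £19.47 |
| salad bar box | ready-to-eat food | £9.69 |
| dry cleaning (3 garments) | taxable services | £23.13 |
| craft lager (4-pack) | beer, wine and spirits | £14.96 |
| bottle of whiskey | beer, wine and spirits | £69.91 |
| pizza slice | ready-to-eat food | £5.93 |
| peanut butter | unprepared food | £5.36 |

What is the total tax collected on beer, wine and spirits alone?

Craft lager (4-pack) £14.96: beer, wine and spirits → 12.5% → £1.87
Bottle of whiskey £69.91: beer, wine and spirits → 12.5% → £8.73875
Tax on beer, wine and spirits: unrounded sum = £10.60875 → £10.61

£10.61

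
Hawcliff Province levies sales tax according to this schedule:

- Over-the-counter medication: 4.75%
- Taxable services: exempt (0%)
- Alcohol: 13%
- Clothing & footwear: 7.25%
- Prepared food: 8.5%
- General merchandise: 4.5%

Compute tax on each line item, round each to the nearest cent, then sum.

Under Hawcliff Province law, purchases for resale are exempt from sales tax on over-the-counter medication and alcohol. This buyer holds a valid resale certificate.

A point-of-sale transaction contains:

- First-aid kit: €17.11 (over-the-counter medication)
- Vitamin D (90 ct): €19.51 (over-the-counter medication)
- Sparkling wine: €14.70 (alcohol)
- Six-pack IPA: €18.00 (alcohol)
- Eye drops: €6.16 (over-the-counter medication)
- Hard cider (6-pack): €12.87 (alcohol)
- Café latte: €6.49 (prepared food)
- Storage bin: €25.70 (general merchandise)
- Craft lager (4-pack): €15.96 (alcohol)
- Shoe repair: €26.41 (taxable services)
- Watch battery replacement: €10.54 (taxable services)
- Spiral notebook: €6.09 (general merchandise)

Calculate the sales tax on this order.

€1.98

First-aid kit €17.11: over-the-counter medication, buyer-exempt → 0% → €0.00
Vitamin D (90 ct) €19.51: over-the-counter medication, buyer-exempt → 0% → €0.00
Sparkling wine €14.70: alcohol, buyer-exempt → 0% → €0.00
Six-pack IPA €18.00: alcohol, buyer-exempt → 0% → €0.00
Eye drops €6.16: over-the-counter medication, buyer-exempt → 0% → €0.00
Hard cider (6-pack) €12.87: alcohol, buyer-exempt → 0% → €0.00
Café latte €6.49: prepared food → 8.5% → €0.55
Storage bin €25.70: general merchandise → 4.5% → €1.16
Craft lager (4-pack) €15.96: alcohol, buyer-exempt → 0% → €0.00
Shoe repair €26.41: taxable services → 0% → €0.00
Watch battery replacement €10.54: taxable services → 0% → €0.00
Spiral notebook €6.09: general merchandise → 4.5% → €0.27
Total tax = €0.55 + €1.16 + €0.27 = €1.98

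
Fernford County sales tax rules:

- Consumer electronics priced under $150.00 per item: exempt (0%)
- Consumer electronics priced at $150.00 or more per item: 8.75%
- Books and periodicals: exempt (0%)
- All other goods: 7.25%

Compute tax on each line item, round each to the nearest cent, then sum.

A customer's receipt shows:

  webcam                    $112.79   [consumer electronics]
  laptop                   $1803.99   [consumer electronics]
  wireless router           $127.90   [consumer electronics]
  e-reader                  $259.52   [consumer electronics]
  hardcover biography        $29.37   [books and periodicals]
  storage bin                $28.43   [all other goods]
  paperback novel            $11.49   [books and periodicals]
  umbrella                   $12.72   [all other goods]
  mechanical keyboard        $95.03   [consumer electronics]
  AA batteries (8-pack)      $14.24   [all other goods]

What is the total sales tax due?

$184.57

Webcam $112.79: consumer electronics, under $150.00 → 0% → $0.00
Laptop $1803.99: consumer electronics, $150.00 or more → 8.75% → $157.85
Wireless router $127.90: consumer electronics, under $150.00 → 0% → $0.00
E-reader $259.52: consumer electronics, $150.00 or more → 8.75% → $22.71
Hardcover biography $29.37: books and periodicals → 0% → $0.00
Storage bin $28.43: all other goods → 7.25% → $2.06
Paperback novel $11.49: books and periodicals → 0% → $0.00
Umbrella $12.72: all other goods → 7.25% → $0.92
Mechanical keyboard $95.03: consumer electronics, under $150.00 → 0% → $0.00
AA batteries (8-pack) $14.24: all other goods → 7.25% → $1.03
Total tax = $157.85 + $22.71 + $2.06 + $0.92 + $1.03 = $184.57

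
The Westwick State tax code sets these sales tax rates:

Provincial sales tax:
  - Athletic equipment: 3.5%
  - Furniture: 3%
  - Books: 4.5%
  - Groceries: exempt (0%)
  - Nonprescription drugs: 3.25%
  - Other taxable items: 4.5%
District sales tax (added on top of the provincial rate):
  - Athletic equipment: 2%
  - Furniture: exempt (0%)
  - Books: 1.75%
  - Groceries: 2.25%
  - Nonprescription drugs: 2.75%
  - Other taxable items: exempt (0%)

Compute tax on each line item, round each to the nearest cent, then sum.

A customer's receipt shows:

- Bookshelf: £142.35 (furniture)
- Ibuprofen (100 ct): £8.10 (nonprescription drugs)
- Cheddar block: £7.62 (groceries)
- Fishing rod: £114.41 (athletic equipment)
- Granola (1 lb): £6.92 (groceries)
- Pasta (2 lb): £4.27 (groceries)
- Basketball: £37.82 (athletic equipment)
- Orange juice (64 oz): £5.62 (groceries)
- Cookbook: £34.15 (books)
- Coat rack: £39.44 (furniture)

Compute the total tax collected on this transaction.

Bookshelf £142.35: furniture → 3% + 0% district = 3% → £4.27
Ibuprofen (100 ct) £8.10: nonprescription drugs → 3.25% + 2.75% district = 6% → £0.49
Cheddar block £7.62: groceries → 0% + 2.25% district = 2.25% → £0.17
Fishing rod £114.41: athletic equipment → 3.5% + 2% district = 5.5% → £6.29
Granola (1 lb) £6.92: groceries → 0% + 2.25% district = 2.25% → £0.16
Pasta (2 lb) £4.27: groceries → 0% + 2.25% district = 2.25% → £0.10
Basketball £37.82: athletic equipment → 3.5% + 2% district = 5.5% → £2.08
Orange juice (64 oz) £5.62: groceries → 0% + 2.25% district = 2.25% → £0.13
Cookbook £34.15: books → 4.5% + 1.75% district = 6.25% → £2.13
Coat rack £39.44: furniture → 3% + 0% district = 3% → £1.18
Total tax = £4.27 + £0.49 + £0.17 + £6.29 + £0.16 + £0.10 + £2.08 + £0.13 + £2.13 + £1.18 = £17.00

£17.00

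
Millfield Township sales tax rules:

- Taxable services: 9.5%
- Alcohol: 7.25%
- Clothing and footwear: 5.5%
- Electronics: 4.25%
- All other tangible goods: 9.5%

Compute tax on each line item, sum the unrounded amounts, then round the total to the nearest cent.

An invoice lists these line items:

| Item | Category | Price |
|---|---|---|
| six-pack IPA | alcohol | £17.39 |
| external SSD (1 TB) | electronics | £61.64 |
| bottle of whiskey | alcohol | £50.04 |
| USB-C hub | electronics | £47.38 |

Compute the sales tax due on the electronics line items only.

£4.63

External SSD (1 TB) £61.64: electronics → 4.25% → £2.6197
USB-C hub £47.38: electronics → 4.25% → £2.01365
Tax on electronics: unrounded sum = £4.63335 → £4.63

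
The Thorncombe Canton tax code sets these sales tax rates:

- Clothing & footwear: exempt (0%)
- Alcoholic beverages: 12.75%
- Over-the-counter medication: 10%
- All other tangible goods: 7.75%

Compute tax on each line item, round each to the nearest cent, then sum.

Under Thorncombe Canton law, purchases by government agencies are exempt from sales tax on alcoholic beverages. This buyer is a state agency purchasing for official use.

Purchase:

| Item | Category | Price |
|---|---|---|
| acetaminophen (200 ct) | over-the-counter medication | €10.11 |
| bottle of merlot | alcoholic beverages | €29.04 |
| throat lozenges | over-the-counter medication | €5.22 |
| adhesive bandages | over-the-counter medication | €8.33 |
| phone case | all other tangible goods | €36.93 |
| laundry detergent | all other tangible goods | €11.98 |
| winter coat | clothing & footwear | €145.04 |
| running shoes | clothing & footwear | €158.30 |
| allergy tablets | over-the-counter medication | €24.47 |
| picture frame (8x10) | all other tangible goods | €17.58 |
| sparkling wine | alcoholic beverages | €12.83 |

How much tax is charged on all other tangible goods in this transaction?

€5.15

Phone case €36.93: all other tangible goods → 7.75% → €2.86
Laundry detergent €11.98: all other tangible goods → 7.75% → €0.93
Picture frame (8x10) €17.58: all other tangible goods → 7.75% → €1.36
Tax on all other tangible goods = €2.86 + €0.93 + €1.36 = €5.15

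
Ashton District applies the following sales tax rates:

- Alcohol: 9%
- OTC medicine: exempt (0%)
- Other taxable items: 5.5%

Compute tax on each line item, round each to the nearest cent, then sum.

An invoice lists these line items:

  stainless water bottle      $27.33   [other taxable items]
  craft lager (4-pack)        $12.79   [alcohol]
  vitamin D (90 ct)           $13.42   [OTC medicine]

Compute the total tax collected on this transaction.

$2.65

Stainless water bottle $27.33: other taxable items → 5.5% → $1.50
Craft lager (4-pack) $12.79: alcohol → 9% → $1.15
Vitamin D (90 ct) $13.42: OTC medicine → 0% → $0.00
Total tax = $1.50 + $1.15 = $2.65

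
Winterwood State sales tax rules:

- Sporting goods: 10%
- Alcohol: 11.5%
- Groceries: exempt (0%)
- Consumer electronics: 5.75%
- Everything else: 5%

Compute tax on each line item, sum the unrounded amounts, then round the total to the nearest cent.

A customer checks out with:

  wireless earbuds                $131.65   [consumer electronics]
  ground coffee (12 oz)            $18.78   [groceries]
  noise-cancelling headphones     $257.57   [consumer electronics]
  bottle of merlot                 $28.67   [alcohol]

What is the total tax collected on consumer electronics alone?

$22.38

Wireless earbuds $131.65: consumer electronics → 5.75% → $7.569875
Noise-cancelling headphones $257.57: consumer electronics → 5.75% → $14.810275
Tax on consumer electronics: unrounded sum = $22.38015 → $22.38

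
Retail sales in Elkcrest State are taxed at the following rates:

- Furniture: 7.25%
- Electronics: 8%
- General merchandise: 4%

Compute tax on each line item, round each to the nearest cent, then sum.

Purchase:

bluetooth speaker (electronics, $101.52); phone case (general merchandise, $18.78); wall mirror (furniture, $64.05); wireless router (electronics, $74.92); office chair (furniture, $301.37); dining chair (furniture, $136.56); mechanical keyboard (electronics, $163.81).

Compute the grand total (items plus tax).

Bluetooth speaker $101.52: electronics → 8% → $8.12
Phone case $18.78: general merchandise → 4% → $0.75
Wall mirror $64.05: furniture → 7.25% → $4.64
Wireless router $74.92: electronics → 8% → $5.99
Office chair $301.37: furniture → 7.25% → $21.85
Dining chair $136.56: furniture → 7.25% → $9.90
Mechanical keyboard $163.81: electronics → 8% → $13.10
Subtotal = $861.01; tax = $64.35; total due = $925.36

$925.36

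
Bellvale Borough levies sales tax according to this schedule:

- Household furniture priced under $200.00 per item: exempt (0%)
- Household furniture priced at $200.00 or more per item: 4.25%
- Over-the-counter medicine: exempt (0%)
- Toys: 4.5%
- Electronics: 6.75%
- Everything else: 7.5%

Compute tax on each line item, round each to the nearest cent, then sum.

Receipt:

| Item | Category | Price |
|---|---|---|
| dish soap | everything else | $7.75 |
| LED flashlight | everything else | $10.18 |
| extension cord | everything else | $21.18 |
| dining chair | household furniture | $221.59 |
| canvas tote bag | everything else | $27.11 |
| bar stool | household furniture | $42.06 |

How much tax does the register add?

$14.38

Dish soap $7.75: everything else → 7.5% → $0.58
LED flashlight $10.18: everything else → 7.5% → $0.76
Extension cord $21.18: everything else → 7.5% → $1.59
Dining chair $221.59: household furniture, $200.00 or more → 4.25% → $9.42
Canvas tote bag $27.11: everything else → 7.5% → $2.03
Bar stool $42.06: household furniture, under $200.00 → 0% → $0.00
Total tax = $0.58 + $0.76 + $1.59 + $9.42 + $2.03 = $14.38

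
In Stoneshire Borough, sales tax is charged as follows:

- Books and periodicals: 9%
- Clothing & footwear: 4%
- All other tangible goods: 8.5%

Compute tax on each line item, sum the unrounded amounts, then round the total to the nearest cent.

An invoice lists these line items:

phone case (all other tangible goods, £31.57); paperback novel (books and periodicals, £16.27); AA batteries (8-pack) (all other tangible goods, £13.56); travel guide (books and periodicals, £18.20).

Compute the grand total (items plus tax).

£86.54

Phone case £31.57: all other tangible goods → 8.5% → £2.68345
Paperback novel £16.27: books and periodicals → 9% → £1.4643
AA batteries (8-pack) £13.56: all other tangible goods → 8.5% → £1.1526
Travel guide £18.20: books and periodicals → 9% → £1.638
Subtotal = £79.60; unrounded tax = £6.93835 → £6.94; total due = £86.54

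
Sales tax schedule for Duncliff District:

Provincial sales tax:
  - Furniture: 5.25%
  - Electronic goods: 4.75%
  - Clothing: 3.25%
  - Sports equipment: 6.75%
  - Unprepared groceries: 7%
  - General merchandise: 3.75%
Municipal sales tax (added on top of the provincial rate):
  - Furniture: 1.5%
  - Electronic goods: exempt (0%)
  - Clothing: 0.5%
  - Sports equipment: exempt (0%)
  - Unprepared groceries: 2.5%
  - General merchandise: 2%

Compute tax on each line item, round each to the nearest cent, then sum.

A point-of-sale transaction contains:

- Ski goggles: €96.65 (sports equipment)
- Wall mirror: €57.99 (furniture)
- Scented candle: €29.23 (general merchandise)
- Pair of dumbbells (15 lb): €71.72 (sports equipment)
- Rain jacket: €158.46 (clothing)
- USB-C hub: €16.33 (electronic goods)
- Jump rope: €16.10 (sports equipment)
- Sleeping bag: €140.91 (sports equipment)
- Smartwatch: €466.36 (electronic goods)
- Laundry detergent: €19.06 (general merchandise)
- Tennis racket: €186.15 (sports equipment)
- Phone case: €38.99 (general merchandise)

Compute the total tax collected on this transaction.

Ski goggles €96.65: sports equipment → 6.75% + 0% municipal = 6.75% → €6.52
Wall mirror €57.99: furniture → 5.25% + 1.5% municipal = 6.75% → €3.91
Scented candle €29.23: general merchandise → 3.75% + 2% municipal = 5.75% → €1.68
Pair of dumbbells (15 lb) €71.72: sports equipment → 6.75% + 0% municipal = 6.75% → €4.84
Rain jacket €158.46: clothing → 3.25% + 0.5% municipal = 3.75% → €5.94
USB-C hub €16.33: electronic goods → 4.75% + 0% municipal = 4.75% → €0.78
Jump rope €16.10: sports equipment → 6.75% + 0% municipal = 6.75% → €1.09
Sleeping bag €140.91: sports equipment → 6.75% + 0% municipal = 6.75% → €9.51
Smartwatch €466.36: electronic goods → 4.75% + 0% municipal = 4.75% → €22.15
Laundry detergent €19.06: general merchandise → 3.75% + 2% municipal = 5.75% → €1.10
Tennis racket €186.15: sports equipment → 6.75% + 0% municipal = 6.75% → €12.57
Phone case €38.99: general merchandise → 3.75% + 2% municipal = 5.75% → €2.24
Total tax = €6.52 + €3.91 + €1.68 + €4.84 + €5.94 + €0.78 + €1.09 + €9.51 + €22.15 + €1.10 + €12.57 + €2.24 = €72.33

€72.33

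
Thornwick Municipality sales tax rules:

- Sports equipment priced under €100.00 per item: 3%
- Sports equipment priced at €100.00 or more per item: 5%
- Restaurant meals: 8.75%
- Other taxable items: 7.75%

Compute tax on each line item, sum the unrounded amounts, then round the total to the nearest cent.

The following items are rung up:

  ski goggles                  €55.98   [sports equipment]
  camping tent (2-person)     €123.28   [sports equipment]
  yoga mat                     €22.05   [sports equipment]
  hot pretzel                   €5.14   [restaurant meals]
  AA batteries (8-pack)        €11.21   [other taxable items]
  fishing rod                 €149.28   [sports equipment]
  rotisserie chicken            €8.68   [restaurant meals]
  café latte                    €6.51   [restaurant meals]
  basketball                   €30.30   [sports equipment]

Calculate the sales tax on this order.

Ski goggles €55.98: sports equipment, under €100.00 → 3% → €1.6794
Camping tent (2-person) €123.28: sports equipment, €100.00 or more → 5% → €6.164
Yoga mat €22.05: sports equipment, under €100.00 → 3% → €0.6615
Hot pretzel €5.14: restaurant meals → 8.75% → €0.44975
AA batteries (8-pack) €11.21: other taxable items → 7.75% → €0.868775
Fishing rod €149.28: sports equipment, €100.00 or more → 5% → €7.464
Rotisserie chicken €8.68: restaurant meals → 8.75% → €0.7595
Café latte €6.51: restaurant meals → 8.75% → €0.569625
Basketball €30.30: sports equipment, under €100.00 → 3% → €0.909
Unrounded tax sum = €19.52555 → €19.53

€19.53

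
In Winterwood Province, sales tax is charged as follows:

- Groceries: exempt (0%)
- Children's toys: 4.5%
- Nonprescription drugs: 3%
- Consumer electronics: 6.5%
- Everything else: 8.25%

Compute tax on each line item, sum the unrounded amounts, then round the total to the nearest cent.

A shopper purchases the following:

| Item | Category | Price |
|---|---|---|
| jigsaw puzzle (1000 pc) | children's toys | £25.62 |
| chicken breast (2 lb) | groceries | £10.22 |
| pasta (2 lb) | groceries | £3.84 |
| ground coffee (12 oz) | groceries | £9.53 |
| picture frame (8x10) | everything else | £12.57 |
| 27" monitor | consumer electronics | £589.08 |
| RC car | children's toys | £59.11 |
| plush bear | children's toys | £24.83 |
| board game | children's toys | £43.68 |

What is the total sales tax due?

Jigsaw puzzle (1000 pc) £25.62: children's toys → 4.5% → £1.1529
Chicken breast (2 lb) £10.22: groceries → 0% → £0.00
Pasta (2 lb) £3.84: groceries → 0% → £0.00
Ground coffee (12 oz) £9.53: groceries → 0% → £0.00
Picture frame (8x10) £12.57: everything else → 8.25% → £1.037025
27" monitor £589.08: consumer electronics → 6.5% → £38.2902
RC car £59.11: children's toys → 4.5% → £2.65995
Plush bear £24.83: children's toys → 4.5% → £1.11735
Board game £43.68: children's toys → 4.5% → £1.9656
Unrounded tax sum = £46.223025 → £46.22

£46.22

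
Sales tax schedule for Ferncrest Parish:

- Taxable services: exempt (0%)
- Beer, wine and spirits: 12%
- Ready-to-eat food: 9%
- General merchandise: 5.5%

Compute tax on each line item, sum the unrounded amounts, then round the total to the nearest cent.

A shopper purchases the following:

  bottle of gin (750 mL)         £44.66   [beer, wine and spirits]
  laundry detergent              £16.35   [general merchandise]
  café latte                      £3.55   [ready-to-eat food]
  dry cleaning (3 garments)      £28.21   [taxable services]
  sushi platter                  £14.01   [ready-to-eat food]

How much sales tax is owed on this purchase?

Bottle of gin (750 mL) £44.66: beer, wine and spirits → 12% → £5.3592
Laundry detergent £16.35: general merchandise → 5.5% → £0.89925
Café latte £3.55: ready-to-eat food → 9% → £0.3195
Dry cleaning (3 garments) £28.21: taxable services → 0% → £0.00
Sushi platter £14.01: ready-to-eat food → 9% → £1.2609
Unrounded tax sum = £7.83885 → £7.84

£7.84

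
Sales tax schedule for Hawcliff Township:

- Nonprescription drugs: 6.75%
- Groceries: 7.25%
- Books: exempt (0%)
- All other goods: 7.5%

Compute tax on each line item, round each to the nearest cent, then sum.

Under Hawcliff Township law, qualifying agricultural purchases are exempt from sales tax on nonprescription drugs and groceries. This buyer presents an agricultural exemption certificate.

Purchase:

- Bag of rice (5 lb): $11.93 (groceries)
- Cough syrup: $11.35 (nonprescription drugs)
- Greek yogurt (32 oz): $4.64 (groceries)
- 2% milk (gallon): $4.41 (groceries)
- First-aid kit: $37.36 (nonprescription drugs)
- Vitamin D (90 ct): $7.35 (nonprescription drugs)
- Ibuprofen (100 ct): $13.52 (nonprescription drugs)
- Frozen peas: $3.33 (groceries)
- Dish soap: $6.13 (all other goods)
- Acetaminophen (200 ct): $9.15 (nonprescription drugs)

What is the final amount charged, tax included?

$109.63

Bag of rice (5 lb) $11.93: groceries, buyer-exempt → 0% → $0.00
Cough syrup $11.35: nonprescription drugs, buyer-exempt → 0% → $0.00
Greek yogurt (32 oz) $4.64: groceries, buyer-exempt → 0% → $0.00
2% milk (gallon) $4.41: groceries, buyer-exempt → 0% → $0.00
First-aid kit $37.36: nonprescription drugs, buyer-exempt → 0% → $0.00
Vitamin D (90 ct) $7.35: nonprescription drugs, buyer-exempt → 0% → $0.00
Ibuprofen (100 ct) $13.52: nonprescription drugs, buyer-exempt → 0% → $0.00
Frozen peas $3.33: groceries, buyer-exempt → 0% → $0.00
Dish soap $6.13: all other goods → 7.5% → $0.46
Acetaminophen (200 ct) $9.15: nonprescription drugs, buyer-exempt → 0% → $0.00
Subtotal = $109.17; tax = $0.46; total due = $109.63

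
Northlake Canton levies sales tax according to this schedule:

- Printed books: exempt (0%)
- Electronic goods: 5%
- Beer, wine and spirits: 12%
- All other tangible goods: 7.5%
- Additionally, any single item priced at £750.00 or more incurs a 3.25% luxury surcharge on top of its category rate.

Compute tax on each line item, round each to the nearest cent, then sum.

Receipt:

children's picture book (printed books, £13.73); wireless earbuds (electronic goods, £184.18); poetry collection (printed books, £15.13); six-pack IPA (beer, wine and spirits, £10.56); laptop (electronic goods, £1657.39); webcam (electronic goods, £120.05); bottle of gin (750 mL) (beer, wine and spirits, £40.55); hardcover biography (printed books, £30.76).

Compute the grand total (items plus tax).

£2230.43

Children's picture book £13.73: printed books → 0% → £0.00
Wireless earbuds £184.18: electronic goods → 5% → £9.21
Poetry collection £15.13: printed books → 0% → £0.00
Six-pack IPA £10.56: beer, wine and spirits → 12% → £1.27
Laptop £1657.39: electronic goods → 5% + 3.25% surcharge = 8.25% → £136.73
Webcam £120.05: electronic goods → 5% → £6.00
Bottle of gin (750 mL) £40.55: beer, wine and spirits → 12% → £4.87
Hardcover biography £30.76: printed books → 0% → £0.00
Subtotal = £2072.35; tax = £158.08; total due = £2230.43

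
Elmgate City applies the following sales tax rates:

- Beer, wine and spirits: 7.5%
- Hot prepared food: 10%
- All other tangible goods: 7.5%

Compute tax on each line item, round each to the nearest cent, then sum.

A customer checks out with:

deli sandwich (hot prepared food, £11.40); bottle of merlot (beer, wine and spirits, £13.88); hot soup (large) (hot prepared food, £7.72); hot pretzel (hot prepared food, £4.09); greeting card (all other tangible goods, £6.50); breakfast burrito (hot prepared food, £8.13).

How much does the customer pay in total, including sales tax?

£56.38

Deli sandwich £11.40: hot prepared food → 10% → £1.14
Bottle of merlot £13.88: beer, wine and spirits → 7.5% → £1.04
Hot soup (large) £7.72: hot prepared food → 10% → £0.77
Hot pretzel £4.09: hot prepared food → 10% → £0.41
Greeting card £6.50: all other tangible goods → 7.5% → £0.49
Breakfast burrito £8.13: hot prepared food → 10% → £0.81
Subtotal = £51.72; tax = £4.66; total due = £56.38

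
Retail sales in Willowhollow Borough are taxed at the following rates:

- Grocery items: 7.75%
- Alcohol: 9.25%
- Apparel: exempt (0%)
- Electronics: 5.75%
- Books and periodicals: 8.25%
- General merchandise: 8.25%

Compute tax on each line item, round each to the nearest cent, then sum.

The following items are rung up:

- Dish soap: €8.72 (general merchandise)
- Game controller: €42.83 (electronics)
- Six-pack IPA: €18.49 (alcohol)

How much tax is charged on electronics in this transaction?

€2.46

Game controller €42.83: electronics → 5.75% → €2.46
Tax on electronics = €2.46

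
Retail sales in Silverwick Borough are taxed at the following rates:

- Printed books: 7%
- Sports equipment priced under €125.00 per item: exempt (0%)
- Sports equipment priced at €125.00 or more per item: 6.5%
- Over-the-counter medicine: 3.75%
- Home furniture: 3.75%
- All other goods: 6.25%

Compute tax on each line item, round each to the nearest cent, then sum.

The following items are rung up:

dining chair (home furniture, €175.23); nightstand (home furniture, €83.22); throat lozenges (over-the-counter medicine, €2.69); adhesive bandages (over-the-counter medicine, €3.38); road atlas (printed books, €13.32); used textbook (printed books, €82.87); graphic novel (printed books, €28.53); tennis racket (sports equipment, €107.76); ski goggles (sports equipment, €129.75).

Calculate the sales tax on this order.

Dining chair €175.23: home furniture → 3.75% → €6.57
Nightstand €83.22: home furniture → 3.75% → €3.12
Throat lozenges €2.69: over-the-counter medicine → 3.75% → €0.10
Adhesive bandages €3.38: over-the-counter medicine → 3.75% → €0.13
Road atlas €13.32: printed books → 7% → €0.93
Used textbook €82.87: printed books → 7% → €5.80
Graphic novel €28.53: printed books → 7% → €2.00
Tennis racket €107.76: sports equipment, under €125.00 → 0% → €0.00
Ski goggles €129.75: sports equipment, €125.00 or more → 6.5% → €8.43
Total tax = €6.57 + €3.12 + €0.10 + €0.13 + €0.93 + €5.80 + €2.00 + €8.43 = €27.08

€27.08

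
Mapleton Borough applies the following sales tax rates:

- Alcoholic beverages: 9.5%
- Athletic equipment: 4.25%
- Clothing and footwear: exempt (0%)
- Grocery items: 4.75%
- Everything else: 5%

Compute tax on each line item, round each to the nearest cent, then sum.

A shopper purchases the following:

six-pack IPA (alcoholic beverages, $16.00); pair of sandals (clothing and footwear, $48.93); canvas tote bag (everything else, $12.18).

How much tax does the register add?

$2.13

Six-pack IPA $16.00: alcoholic beverages → 9.5% → $1.52
Pair of sandals $48.93: clothing and footwear → 0% → $0.00
Canvas tote bag $12.18: everything else → 5% → $0.61
Total tax = $1.52 + $0.61 = $2.13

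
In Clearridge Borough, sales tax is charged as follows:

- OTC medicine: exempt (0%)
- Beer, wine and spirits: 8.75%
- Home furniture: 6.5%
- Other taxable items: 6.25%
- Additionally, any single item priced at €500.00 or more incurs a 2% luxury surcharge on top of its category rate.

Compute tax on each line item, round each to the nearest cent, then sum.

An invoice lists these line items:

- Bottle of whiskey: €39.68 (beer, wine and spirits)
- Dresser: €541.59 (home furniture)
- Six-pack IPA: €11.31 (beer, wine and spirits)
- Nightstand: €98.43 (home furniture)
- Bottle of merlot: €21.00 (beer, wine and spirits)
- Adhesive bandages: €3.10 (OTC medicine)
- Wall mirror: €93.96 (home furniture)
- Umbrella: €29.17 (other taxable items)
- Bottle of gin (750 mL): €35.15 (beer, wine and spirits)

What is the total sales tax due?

€69.75

Bottle of whiskey €39.68: beer, wine and spirits → 8.75% → €3.47
Dresser €541.59: home furniture → 6.5% + 2% surcharge = 8.5% → €46.04
Six-pack IPA €11.31: beer, wine and spirits → 8.75% → €0.99
Nightstand €98.43: home furniture → 6.5% → €6.40
Bottle of merlot €21.00: beer, wine and spirits → 8.75% → €1.84
Adhesive bandages €3.10: OTC medicine → 0% → €0.00
Wall mirror €93.96: home furniture → 6.5% → €6.11
Umbrella €29.17: other taxable items → 6.25% → €1.82
Bottle of gin (750 mL) €35.15: beer, wine and spirits → 8.75% → €3.08
Total tax = €3.47 + €46.04 + €0.99 + €6.40 + €1.84 + €6.11 + €1.82 + €3.08 = €69.75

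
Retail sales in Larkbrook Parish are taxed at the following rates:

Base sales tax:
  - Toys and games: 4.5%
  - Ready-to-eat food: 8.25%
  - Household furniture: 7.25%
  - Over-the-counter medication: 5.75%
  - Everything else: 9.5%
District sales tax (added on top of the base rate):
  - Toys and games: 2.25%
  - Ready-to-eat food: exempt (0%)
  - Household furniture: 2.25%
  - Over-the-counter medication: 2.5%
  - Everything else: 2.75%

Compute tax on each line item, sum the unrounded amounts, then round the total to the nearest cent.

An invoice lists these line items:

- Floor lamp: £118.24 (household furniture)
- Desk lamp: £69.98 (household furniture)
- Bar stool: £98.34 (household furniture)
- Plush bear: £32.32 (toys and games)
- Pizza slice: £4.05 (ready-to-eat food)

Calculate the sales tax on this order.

Floor lamp £118.24: household furniture → 7.25% + 2.25% district = 9.5% → £11.2328
Desk lamp £69.98: household furniture → 7.25% + 2.25% district = 9.5% → £6.6481
Bar stool £98.34: household furniture → 7.25% + 2.25% district = 9.5% → £9.3423
Plush bear £32.32: toys and games → 4.5% + 2.25% district = 6.75% → £2.1816
Pizza slice £4.05: ready-to-eat food → 8.25% + 0% district = 8.25% → £0.334125
Unrounded tax sum = £29.738925 → £29.74

£29.74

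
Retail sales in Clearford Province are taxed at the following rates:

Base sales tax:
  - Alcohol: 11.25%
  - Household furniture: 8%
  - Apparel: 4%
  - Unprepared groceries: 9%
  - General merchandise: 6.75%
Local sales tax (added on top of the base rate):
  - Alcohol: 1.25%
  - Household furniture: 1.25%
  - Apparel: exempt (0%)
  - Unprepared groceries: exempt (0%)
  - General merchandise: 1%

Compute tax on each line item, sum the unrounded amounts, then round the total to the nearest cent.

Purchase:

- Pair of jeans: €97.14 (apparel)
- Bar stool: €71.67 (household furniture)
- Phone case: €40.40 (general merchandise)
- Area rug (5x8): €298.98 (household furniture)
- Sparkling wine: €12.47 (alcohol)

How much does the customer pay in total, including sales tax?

€563.52

Pair of jeans €97.14: apparel → 4% + 0% local = 4% → €3.8856
Bar stool €71.67: household furniture → 8% + 1.25% local = 9.25% → €6.629475
Phone case €40.40: general merchandise → 6.75% + 1% local = 7.75% → €3.131
Area rug (5x8) €298.98: household furniture → 8% + 1.25% local = 9.25% → €27.65565
Sparkling wine €12.47: alcohol → 11.25% + 1.25% local = 12.5% → €1.55875
Subtotal = €520.66; unrounded tax = €42.860475 → €42.86; total due = €563.52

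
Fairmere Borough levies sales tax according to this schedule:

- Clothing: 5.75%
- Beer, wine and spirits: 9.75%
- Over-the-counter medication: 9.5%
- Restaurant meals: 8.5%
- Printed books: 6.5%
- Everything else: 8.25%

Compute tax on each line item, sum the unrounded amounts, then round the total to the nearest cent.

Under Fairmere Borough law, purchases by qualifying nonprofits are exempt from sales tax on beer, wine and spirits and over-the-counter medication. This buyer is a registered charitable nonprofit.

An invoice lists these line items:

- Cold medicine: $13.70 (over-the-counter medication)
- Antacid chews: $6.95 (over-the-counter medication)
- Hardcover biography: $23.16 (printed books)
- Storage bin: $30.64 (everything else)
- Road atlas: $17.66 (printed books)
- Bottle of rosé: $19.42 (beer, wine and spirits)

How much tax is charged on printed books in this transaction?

$2.65

Hardcover biography $23.16: printed books → 6.5% → $1.5054
Road atlas $17.66: printed books → 6.5% → $1.1479
Tax on printed books: unrounded sum = $2.6533 → $2.65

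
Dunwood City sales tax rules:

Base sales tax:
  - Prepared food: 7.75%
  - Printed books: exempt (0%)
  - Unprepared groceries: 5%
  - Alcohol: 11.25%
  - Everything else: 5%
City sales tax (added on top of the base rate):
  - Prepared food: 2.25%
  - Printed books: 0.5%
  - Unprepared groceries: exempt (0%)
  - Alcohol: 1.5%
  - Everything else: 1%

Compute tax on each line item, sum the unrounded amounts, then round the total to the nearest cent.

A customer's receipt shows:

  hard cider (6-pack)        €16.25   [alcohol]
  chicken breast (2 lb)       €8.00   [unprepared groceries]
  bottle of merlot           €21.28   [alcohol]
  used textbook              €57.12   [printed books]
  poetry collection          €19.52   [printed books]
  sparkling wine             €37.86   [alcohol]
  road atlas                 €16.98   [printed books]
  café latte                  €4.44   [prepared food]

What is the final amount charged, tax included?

€192.37

Hard cider (6-pack) €16.25: alcohol → 11.25% + 1.5% city = 12.75% → €2.071875
Chicken breast (2 lb) €8.00: unprepared groceries → 5% + 0% city = 5% → €0.40
Bottle of merlot €21.28: alcohol → 11.25% + 1.5% city = 12.75% → €2.7132
Used textbook €57.12: printed books → 0% + 0.5% city = 0.5% → €0.2856
Poetry collection €19.52: printed books → 0% + 0.5% city = 0.5% → €0.0976
Sparkling wine €37.86: alcohol → 11.25% + 1.5% city = 12.75% → €4.82715
Road atlas €16.98: printed books → 0% + 0.5% city = 0.5% → €0.0849
Café latte €4.44: prepared food → 7.75% + 2.25% city = 10% → €0.444
Subtotal = €181.45; unrounded tax = €10.924325 → €10.92; total due = €192.37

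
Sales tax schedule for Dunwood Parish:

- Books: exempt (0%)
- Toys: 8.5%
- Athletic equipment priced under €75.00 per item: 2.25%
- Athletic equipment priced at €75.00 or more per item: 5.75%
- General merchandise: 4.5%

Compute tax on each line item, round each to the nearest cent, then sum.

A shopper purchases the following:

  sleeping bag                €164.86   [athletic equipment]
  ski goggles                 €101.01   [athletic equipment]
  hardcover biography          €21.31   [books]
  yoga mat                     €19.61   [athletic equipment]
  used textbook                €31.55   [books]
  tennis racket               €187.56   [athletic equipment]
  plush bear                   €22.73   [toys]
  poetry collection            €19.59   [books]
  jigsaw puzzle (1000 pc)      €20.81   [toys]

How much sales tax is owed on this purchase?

€30.21

Sleeping bag €164.86: athletic equipment, €75.00 or more → 5.75% → €9.48
Ski goggles €101.01: athletic equipment, €75.00 or more → 5.75% → €5.81
Hardcover biography €21.31: books → 0% → €0.00
Yoga mat €19.61: athletic equipment, under €75.00 → 2.25% → €0.44
Used textbook €31.55: books → 0% → €0.00
Tennis racket €187.56: athletic equipment, €75.00 or more → 5.75% → €10.78
Plush bear €22.73: toys → 8.5% → €1.93
Poetry collection €19.59: books → 0% → €0.00
Jigsaw puzzle (1000 pc) €20.81: toys → 8.5% → €1.77
Total tax = €9.48 + €5.81 + €0.44 + €10.78 + €1.93 + €1.77 = €30.21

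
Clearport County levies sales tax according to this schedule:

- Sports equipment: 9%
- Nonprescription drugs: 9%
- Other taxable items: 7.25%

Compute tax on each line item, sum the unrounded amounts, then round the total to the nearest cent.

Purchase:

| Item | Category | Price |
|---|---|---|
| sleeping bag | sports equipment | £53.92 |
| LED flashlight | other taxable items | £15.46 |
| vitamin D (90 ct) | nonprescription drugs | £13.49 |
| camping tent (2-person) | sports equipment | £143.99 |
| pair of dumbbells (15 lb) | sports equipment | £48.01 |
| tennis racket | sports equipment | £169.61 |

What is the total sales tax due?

£39.73

Sleeping bag £53.92: sports equipment → 9% → £4.8528
LED flashlight £15.46: other taxable items → 7.25% → £1.12085
Vitamin D (90 ct) £13.49: nonprescription drugs → 9% → £1.2141
Camping tent (2-person) £143.99: sports equipment → 9% → £12.9591
Pair of dumbbells (15 lb) £48.01: sports equipment → 9% → £4.3209
Tennis racket £169.61: sports equipment → 9% → £15.2649
Unrounded tax sum = £39.73265 → £39.73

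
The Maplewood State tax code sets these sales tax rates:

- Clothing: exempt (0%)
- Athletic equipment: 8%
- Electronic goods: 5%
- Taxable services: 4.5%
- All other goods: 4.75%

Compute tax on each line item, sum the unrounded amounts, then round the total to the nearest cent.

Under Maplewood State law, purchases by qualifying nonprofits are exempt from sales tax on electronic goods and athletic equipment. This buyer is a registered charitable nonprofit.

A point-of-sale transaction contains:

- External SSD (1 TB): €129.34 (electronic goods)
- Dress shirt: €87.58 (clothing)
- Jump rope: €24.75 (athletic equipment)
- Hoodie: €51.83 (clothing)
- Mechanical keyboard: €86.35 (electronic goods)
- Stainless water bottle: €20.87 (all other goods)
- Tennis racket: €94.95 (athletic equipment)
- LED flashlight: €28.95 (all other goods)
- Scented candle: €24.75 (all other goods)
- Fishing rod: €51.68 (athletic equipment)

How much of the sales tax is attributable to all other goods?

€3.54

Stainless water bottle €20.87: all other goods → 4.75% → €0.991325
LED flashlight €28.95: all other goods → 4.75% → €1.375125
Scented candle €24.75: all other goods → 4.75% → €1.175625
Tax on all other goods: unrounded sum = €3.542075 → €3.54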